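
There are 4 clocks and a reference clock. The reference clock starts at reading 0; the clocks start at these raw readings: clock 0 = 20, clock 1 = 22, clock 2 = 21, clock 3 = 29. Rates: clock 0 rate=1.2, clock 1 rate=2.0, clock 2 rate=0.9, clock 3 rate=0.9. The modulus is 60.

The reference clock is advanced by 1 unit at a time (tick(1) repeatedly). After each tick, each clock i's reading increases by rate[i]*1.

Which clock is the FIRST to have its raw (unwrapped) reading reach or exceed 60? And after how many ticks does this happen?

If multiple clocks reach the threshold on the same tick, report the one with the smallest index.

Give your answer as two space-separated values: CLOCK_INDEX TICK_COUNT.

Answer: 1 19

Derivation:
clock 0: start=20, rate=1.2, needs 60-20 = 40; ticks = ceil(40/1.2) = ceil(33.3333) = 34; reading at tick 34 = 20 + 1.2*34 = 60.8000
clock 1: start=22, rate=2.0, needs 60-22 = 38; ticks = ceil(38/2.0) = ceil(19.0000) = 19; reading at tick 19 = 22 + 2.0*19 = 60.0000
clock 2: start=21, rate=0.9, needs 60-21 = 39; ticks = ceil(39/0.9) = ceil(43.3333) = 44; reading at tick 44 = 21 + 0.9*44 = 60.6000
clock 3: start=29, rate=0.9, needs 60-29 = 31; ticks = ceil(31/0.9) = ceil(34.4444) = 35; reading at tick 35 = 29 + 0.9*35 = 60.5000
Minimum tick count = 19; winners = [1]; smallest index = 1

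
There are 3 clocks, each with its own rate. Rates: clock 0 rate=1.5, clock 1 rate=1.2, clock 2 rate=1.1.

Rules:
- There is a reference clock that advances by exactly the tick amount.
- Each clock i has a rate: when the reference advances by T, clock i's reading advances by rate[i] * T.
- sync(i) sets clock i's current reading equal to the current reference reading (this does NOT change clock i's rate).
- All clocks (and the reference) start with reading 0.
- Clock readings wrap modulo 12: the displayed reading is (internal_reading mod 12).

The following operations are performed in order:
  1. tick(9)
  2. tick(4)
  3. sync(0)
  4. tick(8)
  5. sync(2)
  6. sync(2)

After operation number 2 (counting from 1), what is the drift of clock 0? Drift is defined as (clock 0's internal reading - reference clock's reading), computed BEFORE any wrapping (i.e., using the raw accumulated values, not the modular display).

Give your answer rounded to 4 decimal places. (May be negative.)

Answer: 6.5000

Derivation:
After op 1 tick(9): ref=9.0000 raw=[13.5000 10.8000 9.9000]
After op 2 tick(4): ref=13.0000 raw=[19.5000 15.6000 14.3000]
Drift of clock 0 after op 2: 19.5000 - 13.0000 = 6.5000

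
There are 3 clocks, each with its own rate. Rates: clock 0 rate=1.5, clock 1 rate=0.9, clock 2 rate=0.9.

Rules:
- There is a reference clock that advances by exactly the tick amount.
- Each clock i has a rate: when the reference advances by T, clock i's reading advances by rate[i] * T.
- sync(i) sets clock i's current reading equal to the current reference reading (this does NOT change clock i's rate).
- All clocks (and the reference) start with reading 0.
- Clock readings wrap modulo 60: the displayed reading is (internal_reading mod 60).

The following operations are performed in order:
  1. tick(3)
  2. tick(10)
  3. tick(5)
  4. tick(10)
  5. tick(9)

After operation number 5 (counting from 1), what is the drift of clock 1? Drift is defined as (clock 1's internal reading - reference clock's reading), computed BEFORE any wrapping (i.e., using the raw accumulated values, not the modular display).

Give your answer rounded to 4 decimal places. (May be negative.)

After op 1 tick(3): ref=3.0000 raw=[4.5000 2.7000 2.7000]
After op 2 tick(10): ref=13.0000 raw=[19.5000 11.7000 11.7000]
After op 3 tick(5): ref=18.0000 raw=[27.0000 16.2000 16.2000]
After op 4 tick(10): ref=28.0000 raw=[42.0000 25.2000 25.2000]
After op 5 tick(9): ref=37.0000 raw=[55.5000 33.3000 33.3000]
Drift of clock 1 after op 5: 33.3000 - 37.0000 = -3.7000

Answer: -3.7000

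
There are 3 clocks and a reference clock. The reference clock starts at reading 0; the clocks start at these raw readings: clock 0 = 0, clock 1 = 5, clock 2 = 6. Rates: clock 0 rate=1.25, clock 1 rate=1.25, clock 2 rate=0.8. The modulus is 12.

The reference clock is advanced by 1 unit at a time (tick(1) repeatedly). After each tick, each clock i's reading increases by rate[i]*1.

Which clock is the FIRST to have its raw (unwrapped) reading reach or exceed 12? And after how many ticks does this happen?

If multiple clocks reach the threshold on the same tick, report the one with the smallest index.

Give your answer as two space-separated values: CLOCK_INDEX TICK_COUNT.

Answer: 1 6

Derivation:
clock 0: start=0, rate=1.25, needs 12-0 = 12; ticks = ceil(12/1.25) = ceil(9.6000) = 10; reading at tick 10 = 0 + 1.25*10 = 12.5000
clock 1: start=5, rate=1.25, needs 12-5 = 7; ticks = ceil(7/1.25) = ceil(5.6000) = 6; reading at tick 6 = 5 + 1.25*6 = 12.5000
clock 2: start=6, rate=0.8, needs 12-6 = 6; ticks = ceil(6/0.8) = ceil(7.5000) = 8; reading at tick 8 = 6 + 0.8*8 = 12.4000
Minimum tick count = 6; winners = [1]; smallest index = 1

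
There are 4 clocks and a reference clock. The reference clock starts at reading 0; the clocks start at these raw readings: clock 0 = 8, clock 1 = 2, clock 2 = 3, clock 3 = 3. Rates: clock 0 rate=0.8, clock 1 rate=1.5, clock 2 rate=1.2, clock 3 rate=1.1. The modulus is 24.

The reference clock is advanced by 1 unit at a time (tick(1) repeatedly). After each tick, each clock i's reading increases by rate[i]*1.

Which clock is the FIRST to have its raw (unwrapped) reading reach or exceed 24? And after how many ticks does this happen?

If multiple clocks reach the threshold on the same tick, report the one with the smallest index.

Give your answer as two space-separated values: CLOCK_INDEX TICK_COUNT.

Answer: 1 15

Derivation:
clock 0: start=8, rate=0.8, needs 24-8 = 16; ticks = ceil(16/0.8) = ceil(20.0000) = 20; reading at tick 20 = 8 + 0.8*20 = 24.0000
clock 1: start=2, rate=1.5, needs 24-2 = 22; ticks = ceil(22/1.5) = ceil(14.6667) = 15; reading at tick 15 = 2 + 1.5*15 = 24.5000
clock 2: start=3, rate=1.2, needs 24-3 = 21; ticks = ceil(21/1.2) = ceil(17.5000) = 18; reading at tick 18 = 3 + 1.2*18 = 24.6000
clock 3: start=3, rate=1.1, needs 24-3 = 21; ticks = ceil(21/1.1) = ceil(19.0909) = 20; reading at tick 20 = 3 + 1.1*20 = 25.0000
Minimum tick count = 15; winners = [1]; smallest index = 1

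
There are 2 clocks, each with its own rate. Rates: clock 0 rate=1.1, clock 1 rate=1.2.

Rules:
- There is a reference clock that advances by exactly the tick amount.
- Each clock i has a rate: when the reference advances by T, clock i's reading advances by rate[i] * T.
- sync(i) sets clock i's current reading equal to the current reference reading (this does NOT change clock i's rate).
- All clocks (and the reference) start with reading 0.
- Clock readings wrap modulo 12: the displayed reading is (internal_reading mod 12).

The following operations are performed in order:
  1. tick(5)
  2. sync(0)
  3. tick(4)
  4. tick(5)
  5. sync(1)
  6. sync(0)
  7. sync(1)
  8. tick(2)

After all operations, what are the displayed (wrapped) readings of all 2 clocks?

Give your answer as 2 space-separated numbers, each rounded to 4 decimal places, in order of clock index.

Answer: 4.2000 4.4000

Derivation:
After op 1 tick(5): ref=5.0000 raw=[5.5000 6.0000]
After op 2 sync(0): ref=5.0000 raw=[5.0000 6.0000]
After op 3 tick(4): ref=9.0000 raw=[9.4000 10.8000]
After op 4 tick(5): ref=14.0000 raw=[14.9000 16.8000]
After op 5 sync(1): ref=14.0000 raw=[14.9000 14.0000]
After op 6 sync(0): ref=14.0000 raw=[14.0000 14.0000]
After op 7 sync(1): ref=14.0000 raw=[14.0000 14.0000]
After op 8 tick(2): ref=16.0000 raw=[16.2000 16.4000]
Wrap final raw readings (mod 12): 16.2000 mod 12 = 4.2000; 16.4000 mod 12 = 4.4000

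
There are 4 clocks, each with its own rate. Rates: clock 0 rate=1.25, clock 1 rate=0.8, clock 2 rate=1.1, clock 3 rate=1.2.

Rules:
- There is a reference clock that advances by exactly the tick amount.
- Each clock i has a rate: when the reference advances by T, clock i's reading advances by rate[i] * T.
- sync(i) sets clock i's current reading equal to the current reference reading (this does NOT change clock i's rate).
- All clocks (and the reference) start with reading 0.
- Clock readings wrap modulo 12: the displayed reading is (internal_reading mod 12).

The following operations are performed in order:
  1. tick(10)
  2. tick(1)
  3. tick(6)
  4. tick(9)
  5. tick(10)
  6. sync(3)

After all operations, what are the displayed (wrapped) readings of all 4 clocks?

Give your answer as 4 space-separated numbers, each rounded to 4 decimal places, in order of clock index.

After op 1 tick(10): ref=10.0000 raw=[12.5000 8.0000 11.0000 12.0000]
After op 2 tick(1): ref=11.0000 raw=[13.7500 8.8000 12.1000 13.2000]
After op 3 tick(6): ref=17.0000 raw=[21.2500 13.6000 18.7000 20.4000]
After op 4 tick(9): ref=26.0000 raw=[32.5000 20.8000 28.6000 31.2000]
After op 5 tick(10): ref=36.0000 raw=[45.0000 28.8000 39.6000 43.2000]
After op 6 sync(3): ref=36.0000 raw=[45.0000 28.8000 39.6000 36.0000]
Wrap final raw readings (mod 12): 45.0000 mod 12 = 9.0000; 28.8000 mod 12 = 4.8000; 39.6000 mod 12 = 3.6000; 36.0000 mod 12 = 0.0000

Answer: 9.0000 4.8000 3.6000 0.0000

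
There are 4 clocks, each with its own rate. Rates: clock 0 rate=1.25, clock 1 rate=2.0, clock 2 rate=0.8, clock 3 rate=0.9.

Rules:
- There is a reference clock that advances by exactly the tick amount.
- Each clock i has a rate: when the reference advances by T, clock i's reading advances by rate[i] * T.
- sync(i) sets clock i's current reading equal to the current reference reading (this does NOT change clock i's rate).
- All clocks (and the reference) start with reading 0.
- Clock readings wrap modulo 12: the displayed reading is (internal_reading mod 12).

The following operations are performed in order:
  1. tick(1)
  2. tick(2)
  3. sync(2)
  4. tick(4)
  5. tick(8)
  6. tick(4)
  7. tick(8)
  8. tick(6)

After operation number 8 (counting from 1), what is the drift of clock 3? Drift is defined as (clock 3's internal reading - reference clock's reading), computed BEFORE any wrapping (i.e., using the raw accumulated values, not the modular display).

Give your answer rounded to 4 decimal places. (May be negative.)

Answer: -3.3000

Derivation:
After op 1 tick(1): ref=1.0000 raw=[1.2500 2.0000 0.8000 0.9000]
After op 2 tick(2): ref=3.0000 raw=[3.7500 6.0000 2.4000 2.7000]
After op 3 sync(2): ref=3.0000 raw=[3.7500 6.0000 3.0000 2.7000]
After op 4 tick(4): ref=7.0000 raw=[8.7500 14.0000 6.2000 6.3000]
After op 5 tick(8): ref=15.0000 raw=[18.7500 30.0000 12.6000 13.5000]
After op 6 tick(4): ref=19.0000 raw=[23.7500 38.0000 15.8000 17.1000]
After op 7 tick(8): ref=27.0000 raw=[33.7500 54.0000 22.2000 24.3000]
After op 8 tick(6): ref=33.0000 raw=[41.2500 66.0000 27.0000 29.7000]
Drift of clock 3 after op 8: 29.7000 - 33.0000 = -3.3000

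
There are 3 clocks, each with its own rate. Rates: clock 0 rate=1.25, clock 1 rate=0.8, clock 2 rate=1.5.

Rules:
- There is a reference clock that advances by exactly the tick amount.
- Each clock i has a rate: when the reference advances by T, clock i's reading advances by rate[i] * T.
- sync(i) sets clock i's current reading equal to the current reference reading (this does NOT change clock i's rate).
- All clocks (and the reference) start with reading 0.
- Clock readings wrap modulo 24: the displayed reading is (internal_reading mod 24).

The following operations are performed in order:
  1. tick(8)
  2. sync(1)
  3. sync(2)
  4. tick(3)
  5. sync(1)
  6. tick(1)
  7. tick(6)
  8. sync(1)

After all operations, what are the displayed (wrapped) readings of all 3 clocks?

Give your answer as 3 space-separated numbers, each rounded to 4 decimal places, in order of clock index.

After op 1 tick(8): ref=8.0000 raw=[10.0000 6.4000 12.0000]
After op 2 sync(1): ref=8.0000 raw=[10.0000 8.0000 12.0000]
After op 3 sync(2): ref=8.0000 raw=[10.0000 8.0000 8.0000]
After op 4 tick(3): ref=11.0000 raw=[13.7500 10.4000 12.5000]
After op 5 sync(1): ref=11.0000 raw=[13.7500 11.0000 12.5000]
After op 6 tick(1): ref=12.0000 raw=[15.0000 11.8000 14.0000]
After op 7 tick(6): ref=18.0000 raw=[22.5000 16.6000 23.0000]
After op 8 sync(1): ref=18.0000 raw=[22.5000 18.0000 23.0000]
Wrap final raw readings (mod 24): 22.5000 mod 24 = 22.5000; 18.0000 mod 24 = 18.0000; 23.0000 mod 24 = 23.0000

Answer: 22.5000 18.0000 23.0000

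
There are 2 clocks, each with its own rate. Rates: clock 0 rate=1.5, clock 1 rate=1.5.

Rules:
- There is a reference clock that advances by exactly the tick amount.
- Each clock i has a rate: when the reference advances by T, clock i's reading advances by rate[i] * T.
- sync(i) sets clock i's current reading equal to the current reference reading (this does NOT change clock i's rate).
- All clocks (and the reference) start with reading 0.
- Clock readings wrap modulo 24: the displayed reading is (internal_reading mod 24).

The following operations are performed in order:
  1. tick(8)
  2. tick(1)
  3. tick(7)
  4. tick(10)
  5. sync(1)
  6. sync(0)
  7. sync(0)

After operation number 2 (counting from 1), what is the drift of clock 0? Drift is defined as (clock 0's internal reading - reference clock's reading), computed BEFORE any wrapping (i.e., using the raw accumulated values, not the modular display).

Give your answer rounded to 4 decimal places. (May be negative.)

Answer: 4.5000

Derivation:
After op 1 tick(8): ref=8.0000 raw=[12.0000 12.0000]
After op 2 tick(1): ref=9.0000 raw=[13.5000 13.5000]
Drift of clock 0 after op 2: 13.5000 - 9.0000 = 4.5000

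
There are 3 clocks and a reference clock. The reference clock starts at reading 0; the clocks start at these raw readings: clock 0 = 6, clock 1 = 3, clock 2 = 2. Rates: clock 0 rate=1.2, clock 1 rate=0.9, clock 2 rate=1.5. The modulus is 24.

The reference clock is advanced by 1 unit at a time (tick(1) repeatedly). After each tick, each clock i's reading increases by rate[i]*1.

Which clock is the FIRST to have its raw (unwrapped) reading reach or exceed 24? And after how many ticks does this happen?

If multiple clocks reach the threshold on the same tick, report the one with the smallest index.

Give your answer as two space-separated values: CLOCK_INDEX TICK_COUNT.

Answer: 0 15

Derivation:
clock 0: start=6, rate=1.2, needs 24-6 = 18; ticks = ceil(18/1.2) = ceil(15.0000) = 15; reading at tick 15 = 6 + 1.2*15 = 24.0000
clock 1: start=3, rate=0.9, needs 24-3 = 21; ticks = ceil(21/0.9) = ceil(23.3333) = 24; reading at tick 24 = 3 + 0.9*24 = 24.6000
clock 2: start=2, rate=1.5, needs 24-2 = 22; ticks = ceil(22/1.5) = ceil(14.6667) = 15; reading at tick 15 = 2 + 1.5*15 = 24.5000
Minimum tick count = 15; winners = [0, 2]; smallest index = 0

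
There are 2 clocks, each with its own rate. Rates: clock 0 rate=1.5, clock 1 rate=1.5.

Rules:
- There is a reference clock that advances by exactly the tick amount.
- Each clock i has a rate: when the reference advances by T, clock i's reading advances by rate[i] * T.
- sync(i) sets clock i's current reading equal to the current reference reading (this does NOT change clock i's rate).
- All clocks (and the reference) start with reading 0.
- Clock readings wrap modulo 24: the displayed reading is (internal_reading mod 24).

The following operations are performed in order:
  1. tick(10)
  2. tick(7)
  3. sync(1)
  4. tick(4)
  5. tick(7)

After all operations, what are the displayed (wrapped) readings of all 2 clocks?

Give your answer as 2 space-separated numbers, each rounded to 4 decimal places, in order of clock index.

After op 1 tick(10): ref=10.0000 raw=[15.0000 15.0000]
After op 2 tick(7): ref=17.0000 raw=[25.5000 25.5000]
After op 3 sync(1): ref=17.0000 raw=[25.5000 17.0000]
After op 4 tick(4): ref=21.0000 raw=[31.5000 23.0000]
After op 5 tick(7): ref=28.0000 raw=[42.0000 33.5000]
Wrap final raw readings (mod 24): 42.0000 mod 24 = 18.0000; 33.5000 mod 24 = 9.5000

Answer: 18.0000 9.5000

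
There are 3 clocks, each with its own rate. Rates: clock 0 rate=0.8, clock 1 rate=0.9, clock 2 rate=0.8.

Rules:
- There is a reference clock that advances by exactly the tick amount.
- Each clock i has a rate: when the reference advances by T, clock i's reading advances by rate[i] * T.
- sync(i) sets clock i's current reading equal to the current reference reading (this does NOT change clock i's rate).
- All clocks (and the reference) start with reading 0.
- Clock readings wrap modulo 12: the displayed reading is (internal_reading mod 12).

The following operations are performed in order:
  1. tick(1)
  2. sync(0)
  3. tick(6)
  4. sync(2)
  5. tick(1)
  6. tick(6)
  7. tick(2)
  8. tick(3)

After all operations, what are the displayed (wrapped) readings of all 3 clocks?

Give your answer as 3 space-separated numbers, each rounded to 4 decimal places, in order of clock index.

Answer: 3.4000 5.1000 4.6000

Derivation:
After op 1 tick(1): ref=1.0000 raw=[0.8000 0.9000 0.8000]
After op 2 sync(0): ref=1.0000 raw=[1.0000 0.9000 0.8000]
After op 3 tick(6): ref=7.0000 raw=[5.8000 6.3000 5.6000]
After op 4 sync(2): ref=7.0000 raw=[5.8000 6.3000 7.0000]
After op 5 tick(1): ref=8.0000 raw=[6.6000 7.2000 7.8000]
After op 6 tick(6): ref=14.0000 raw=[11.4000 12.6000 12.6000]
After op 7 tick(2): ref=16.0000 raw=[13.0000 14.4000 14.2000]
After op 8 tick(3): ref=19.0000 raw=[15.4000 17.1000 16.6000]
Wrap final raw readings (mod 12): 15.4000 mod 12 = 3.4000; 17.1000 mod 12 = 5.1000; 16.6000 mod 12 = 4.6000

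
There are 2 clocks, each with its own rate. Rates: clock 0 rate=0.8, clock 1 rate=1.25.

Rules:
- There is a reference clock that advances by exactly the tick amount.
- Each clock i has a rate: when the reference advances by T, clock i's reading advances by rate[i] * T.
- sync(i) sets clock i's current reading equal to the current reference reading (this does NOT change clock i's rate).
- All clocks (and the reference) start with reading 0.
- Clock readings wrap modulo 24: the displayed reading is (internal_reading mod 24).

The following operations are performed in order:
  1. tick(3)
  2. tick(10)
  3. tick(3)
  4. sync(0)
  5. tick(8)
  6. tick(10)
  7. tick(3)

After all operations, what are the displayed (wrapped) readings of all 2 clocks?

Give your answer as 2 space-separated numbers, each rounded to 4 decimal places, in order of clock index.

After op 1 tick(3): ref=3.0000 raw=[2.4000 3.7500]
After op 2 tick(10): ref=13.0000 raw=[10.4000 16.2500]
After op 3 tick(3): ref=16.0000 raw=[12.8000 20.0000]
After op 4 sync(0): ref=16.0000 raw=[16.0000 20.0000]
After op 5 tick(8): ref=24.0000 raw=[22.4000 30.0000]
After op 6 tick(10): ref=34.0000 raw=[30.4000 42.5000]
After op 7 tick(3): ref=37.0000 raw=[32.8000 46.2500]
Wrap final raw readings (mod 24): 32.8000 mod 24 = 8.8000; 46.2500 mod 24 = 22.2500

Answer: 8.8000 22.2500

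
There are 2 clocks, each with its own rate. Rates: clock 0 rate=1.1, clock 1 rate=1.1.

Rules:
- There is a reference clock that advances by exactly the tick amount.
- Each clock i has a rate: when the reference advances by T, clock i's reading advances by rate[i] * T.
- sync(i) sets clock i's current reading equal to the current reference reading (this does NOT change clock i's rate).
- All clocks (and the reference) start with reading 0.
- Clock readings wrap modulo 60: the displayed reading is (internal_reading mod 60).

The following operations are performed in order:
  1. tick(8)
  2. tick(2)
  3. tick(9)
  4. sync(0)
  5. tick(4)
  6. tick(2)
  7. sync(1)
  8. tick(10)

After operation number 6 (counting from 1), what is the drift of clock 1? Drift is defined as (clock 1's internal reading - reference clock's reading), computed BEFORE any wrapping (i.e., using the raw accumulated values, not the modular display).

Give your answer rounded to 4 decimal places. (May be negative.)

Answer: 2.5000

Derivation:
After op 1 tick(8): ref=8.0000 raw=[8.8000 8.8000]
After op 2 tick(2): ref=10.0000 raw=[11.0000 11.0000]
After op 3 tick(9): ref=19.0000 raw=[20.9000 20.9000]
After op 4 sync(0): ref=19.0000 raw=[19.0000 20.9000]
After op 5 tick(4): ref=23.0000 raw=[23.4000 25.3000]
After op 6 tick(2): ref=25.0000 raw=[25.6000 27.5000]
Drift of clock 1 after op 6: 27.5000 - 25.0000 = 2.5000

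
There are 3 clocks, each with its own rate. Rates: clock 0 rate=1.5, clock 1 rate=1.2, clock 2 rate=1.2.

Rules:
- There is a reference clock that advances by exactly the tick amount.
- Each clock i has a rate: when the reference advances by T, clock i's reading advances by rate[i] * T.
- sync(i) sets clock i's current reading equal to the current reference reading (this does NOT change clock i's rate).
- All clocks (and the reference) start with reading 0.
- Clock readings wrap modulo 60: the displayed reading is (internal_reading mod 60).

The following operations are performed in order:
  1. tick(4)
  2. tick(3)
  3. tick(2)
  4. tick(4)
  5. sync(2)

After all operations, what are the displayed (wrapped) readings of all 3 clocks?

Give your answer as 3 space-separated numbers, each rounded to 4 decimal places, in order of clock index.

After op 1 tick(4): ref=4.0000 raw=[6.0000 4.8000 4.8000]
After op 2 tick(3): ref=7.0000 raw=[10.5000 8.4000 8.4000]
After op 3 tick(2): ref=9.0000 raw=[13.5000 10.8000 10.8000]
After op 4 tick(4): ref=13.0000 raw=[19.5000 15.6000 15.6000]
After op 5 sync(2): ref=13.0000 raw=[19.5000 15.6000 13.0000]
Wrap final raw readings (mod 60): 19.5000 mod 60 = 19.5000; 15.6000 mod 60 = 15.6000; 13.0000 mod 60 = 13.0000

Answer: 19.5000 15.6000 13.0000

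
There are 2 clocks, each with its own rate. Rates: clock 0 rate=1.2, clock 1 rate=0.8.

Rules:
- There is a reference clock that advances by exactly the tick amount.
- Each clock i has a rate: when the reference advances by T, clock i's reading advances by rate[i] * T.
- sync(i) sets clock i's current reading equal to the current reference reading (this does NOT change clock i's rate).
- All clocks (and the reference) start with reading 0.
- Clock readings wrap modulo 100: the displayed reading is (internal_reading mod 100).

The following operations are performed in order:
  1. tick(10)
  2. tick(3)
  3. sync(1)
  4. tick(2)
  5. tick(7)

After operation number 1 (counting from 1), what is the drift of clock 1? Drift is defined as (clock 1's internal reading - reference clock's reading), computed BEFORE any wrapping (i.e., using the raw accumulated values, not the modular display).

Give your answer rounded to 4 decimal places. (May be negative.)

After op 1 tick(10): ref=10.0000 raw=[12.0000 8.0000]
Drift of clock 1 after op 1: 8.0000 - 10.0000 = -2.0000

Answer: -2.0000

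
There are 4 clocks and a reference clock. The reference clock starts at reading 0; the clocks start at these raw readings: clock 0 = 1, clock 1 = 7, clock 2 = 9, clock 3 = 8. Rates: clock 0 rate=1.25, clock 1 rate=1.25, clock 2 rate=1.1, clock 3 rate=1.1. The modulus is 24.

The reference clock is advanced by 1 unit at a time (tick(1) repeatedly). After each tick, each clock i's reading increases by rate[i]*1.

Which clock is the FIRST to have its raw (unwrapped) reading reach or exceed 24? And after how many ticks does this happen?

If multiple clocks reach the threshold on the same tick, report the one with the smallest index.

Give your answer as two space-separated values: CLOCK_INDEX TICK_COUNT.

Answer: 1 14

Derivation:
clock 0: start=1, rate=1.25, needs 24-1 = 23; ticks = ceil(23/1.25) = ceil(18.4000) = 19; reading at tick 19 = 1 + 1.25*19 = 24.7500
clock 1: start=7, rate=1.25, needs 24-7 = 17; ticks = ceil(17/1.25) = ceil(13.6000) = 14; reading at tick 14 = 7 + 1.25*14 = 24.5000
clock 2: start=9, rate=1.1, needs 24-9 = 15; ticks = ceil(15/1.1) = ceil(13.6364) = 14; reading at tick 14 = 9 + 1.1*14 = 24.4000
clock 3: start=8, rate=1.1, needs 24-8 = 16; ticks = ceil(16/1.1) = ceil(14.5455) = 15; reading at tick 15 = 8 + 1.1*15 = 24.5000
Minimum tick count = 14; winners = [1, 2]; smallest index = 1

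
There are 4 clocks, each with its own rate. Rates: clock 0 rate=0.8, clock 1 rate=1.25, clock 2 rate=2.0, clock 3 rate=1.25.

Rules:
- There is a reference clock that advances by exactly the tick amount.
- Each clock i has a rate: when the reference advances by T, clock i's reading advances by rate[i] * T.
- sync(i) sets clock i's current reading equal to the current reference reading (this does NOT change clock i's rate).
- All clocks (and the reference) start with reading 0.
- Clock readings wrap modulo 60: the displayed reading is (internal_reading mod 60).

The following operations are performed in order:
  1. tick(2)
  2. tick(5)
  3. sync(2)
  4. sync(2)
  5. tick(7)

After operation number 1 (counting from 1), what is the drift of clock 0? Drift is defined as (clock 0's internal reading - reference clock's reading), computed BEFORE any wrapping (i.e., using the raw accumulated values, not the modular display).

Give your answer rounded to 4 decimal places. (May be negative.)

After op 1 tick(2): ref=2.0000 raw=[1.6000 2.5000 4.0000 2.5000]
Drift of clock 0 after op 1: 1.6000 - 2.0000 = -0.4000

Answer: -0.4000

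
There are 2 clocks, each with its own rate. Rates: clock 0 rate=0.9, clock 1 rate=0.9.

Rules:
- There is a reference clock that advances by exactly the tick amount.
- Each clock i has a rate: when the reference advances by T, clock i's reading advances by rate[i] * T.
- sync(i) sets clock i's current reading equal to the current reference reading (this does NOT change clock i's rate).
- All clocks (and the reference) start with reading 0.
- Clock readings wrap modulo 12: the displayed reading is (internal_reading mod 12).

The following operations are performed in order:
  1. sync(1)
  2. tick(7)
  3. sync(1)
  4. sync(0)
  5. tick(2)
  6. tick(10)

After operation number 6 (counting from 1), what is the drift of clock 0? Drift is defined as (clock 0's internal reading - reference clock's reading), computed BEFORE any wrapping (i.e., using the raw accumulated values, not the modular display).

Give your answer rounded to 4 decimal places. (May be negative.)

Answer: -1.2000

Derivation:
After op 1 sync(1): ref=0.0000 raw=[0.0000 0.0000]
After op 2 tick(7): ref=7.0000 raw=[6.3000 6.3000]
After op 3 sync(1): ref=7.0000 raw=[6.3000 7.0000]
After op 4 sync(0): ref=7.0000 raw=[7.0000 7.0000]
After op 5 tick(2): ref=9.0000 raw=[8.8000 8.8000]
After op 6 tick(10): ref=19.0000 raw=[17.8000 17.8000]
Drift of clock 0 after op 6: 17.8000 - 19.0000 = -1.2000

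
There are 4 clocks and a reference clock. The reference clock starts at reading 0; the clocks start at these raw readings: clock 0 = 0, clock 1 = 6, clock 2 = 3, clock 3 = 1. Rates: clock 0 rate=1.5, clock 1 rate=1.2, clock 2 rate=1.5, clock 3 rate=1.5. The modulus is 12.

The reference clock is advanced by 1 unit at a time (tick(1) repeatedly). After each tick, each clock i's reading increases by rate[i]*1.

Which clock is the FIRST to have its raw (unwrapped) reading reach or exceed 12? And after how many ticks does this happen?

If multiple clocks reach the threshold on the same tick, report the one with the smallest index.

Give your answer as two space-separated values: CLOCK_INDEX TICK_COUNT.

clock 0: start=0, rate=1.5, needs 12-0 = 12; ticks = ceil(12/1.5) = ceil(8.0000) = 8; reading at tick 8 = 0 + 1.5*8 = 12.0000
clock 1: start=6, rate=1.2, needs 12-6 = 6; ticks = ceil(6/1.2) = ceil(5.0000) = 5; reading at tick 5 = 6 + 1.2*5 = 12.0000
clock 2: start=3, rate=1.5, needs 12-3 = 9; ticks = ceil(9/1.5) = ceil(6.0000) = 6; reading at tick 6 = 3 + 1.5*6 = 12.0000
clock 3: start=1, rate=1.5, needs 12-1 = 11; ticks = ceil(11/1.5) = ceil(7.3333) = 8; reading at tick 8 = 1 + 1.5*8 = 13.0000
Minimum tick count = 5; winners = [1]; smallest index = 1

Answer: 1 5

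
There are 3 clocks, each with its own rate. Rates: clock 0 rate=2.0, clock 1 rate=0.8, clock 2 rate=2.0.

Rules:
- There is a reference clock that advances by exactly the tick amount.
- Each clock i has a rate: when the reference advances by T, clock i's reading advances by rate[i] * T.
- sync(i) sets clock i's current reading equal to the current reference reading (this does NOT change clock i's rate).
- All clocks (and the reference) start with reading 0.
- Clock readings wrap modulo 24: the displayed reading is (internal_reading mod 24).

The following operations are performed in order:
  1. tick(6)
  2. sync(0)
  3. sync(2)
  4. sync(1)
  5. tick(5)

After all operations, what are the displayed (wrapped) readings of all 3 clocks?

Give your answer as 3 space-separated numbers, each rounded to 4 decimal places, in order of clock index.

After op 1 tick(6): ref=6.0000 raw=[12.0000 4.8000 12.0000]
After op 2 sync(0): ref=6.0000 raw=[6.0000 4.8000 12.0000]
After op 3 sync(2): ref=6.0000 raw=[6.0000 4.8000 6.0000]
After op 4 sync(1): ref=6.0000 raw=[6.0000 6.0000 6.0000]
After op 5 tick(5): ref=11.0000 raw=[16.0000 10.0000 16.0000]
Wrap final raw readings (mod 24): 16.0000 mod 24 = 16.0000; 10.0000 mod 24 = 10.0000; 16.0000 mod 24 = 16.0000

Answer: 16.0000 10.0000 16.0000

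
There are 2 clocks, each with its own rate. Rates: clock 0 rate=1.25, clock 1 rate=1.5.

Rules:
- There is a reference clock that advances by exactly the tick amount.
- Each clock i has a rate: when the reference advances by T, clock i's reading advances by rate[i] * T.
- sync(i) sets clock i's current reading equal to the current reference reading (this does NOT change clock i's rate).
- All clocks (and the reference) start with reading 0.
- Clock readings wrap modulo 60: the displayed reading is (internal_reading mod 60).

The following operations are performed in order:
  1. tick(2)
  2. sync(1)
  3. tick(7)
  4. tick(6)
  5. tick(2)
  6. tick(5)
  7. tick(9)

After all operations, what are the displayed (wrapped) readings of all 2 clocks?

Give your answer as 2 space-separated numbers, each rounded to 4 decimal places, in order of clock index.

After op 1 tick(2): ref=2.0000 raw=[2.5000 3.0000]
After op 2 sync(1): ref=2.0000 raw=[2.5000 2.0000]
After op 3 tick(7): ref=9.0000 raw=[11.2500 12.5000]
After op 4 tick(6): ref=15.0000 raw=[18.7500 21.5000]
After op 5 tick(2): ref=17.0000 raw=[21.2500 24.5000]
After op 6 tick(5): ref=22.0000 raw=[27.5000 32.0000]
After op 7 tick(9): ref=31.0000 raw=[38.7500 45.5000]
Wrap final raw readings (mod 60): 38.7500 mod 60 = 38.7500; 45.5000 mod 60 = 45.5000

Answer: 38.7500 45.5000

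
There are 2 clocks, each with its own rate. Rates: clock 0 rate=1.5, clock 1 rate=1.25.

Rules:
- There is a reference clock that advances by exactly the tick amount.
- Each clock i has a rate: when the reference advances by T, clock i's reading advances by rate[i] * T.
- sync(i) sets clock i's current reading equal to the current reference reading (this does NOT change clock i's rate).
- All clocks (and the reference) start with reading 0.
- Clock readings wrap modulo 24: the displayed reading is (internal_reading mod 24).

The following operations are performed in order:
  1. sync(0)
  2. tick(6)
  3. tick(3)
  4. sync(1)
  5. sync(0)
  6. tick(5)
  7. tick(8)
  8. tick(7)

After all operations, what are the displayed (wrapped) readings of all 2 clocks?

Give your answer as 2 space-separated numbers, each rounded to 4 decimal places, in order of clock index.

After op 1 sync(0): ref=0.0000 raw=[0.0000 0.0000]
After op 2 tick(6): ref=6.0000 raw=[9.0000 7.5000]
After op 3 tick(3): ref=9.0000 raw=[13.5000 11.2500]
After op 4 sync(1): ref=9.0000 raw=[13.5000 9.0000]
After op 5 sync(0): ref=9.0000 raw=[9.0000 9.0000]
After op 6 tick(5): ref=14.0000 raw=[16.5000 15.2500]
After op 7 tick(8): ref=22.0000 raw=[28.5000 25.2500]
After op 8 tick(7): ref=29.0000 raw=[39.0000 34.0000]
Wrap final raw readings (mod 24): 39.0000 mod 24 = 15.0000; 34.0000 mod 24 = 10.0000

Answer: 15.0000 10.0000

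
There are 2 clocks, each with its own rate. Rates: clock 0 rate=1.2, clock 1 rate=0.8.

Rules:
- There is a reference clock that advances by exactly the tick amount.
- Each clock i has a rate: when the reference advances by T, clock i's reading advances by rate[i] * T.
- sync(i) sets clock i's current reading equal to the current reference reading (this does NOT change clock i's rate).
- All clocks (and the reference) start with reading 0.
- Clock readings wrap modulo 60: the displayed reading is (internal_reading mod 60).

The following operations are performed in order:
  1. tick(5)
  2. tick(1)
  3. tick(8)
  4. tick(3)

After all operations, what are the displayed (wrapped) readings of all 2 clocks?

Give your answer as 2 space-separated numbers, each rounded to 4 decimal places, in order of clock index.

Answer: 20.4000 13.6000

Derivation:
After op 1 tick(5): ref=5.0000 raw=[6.0000 4.0000]
After op 2 tick(1): ref=6.0000 raw=[7.2000 4.8000]
After op 3 tick(8): ref=14.0000 raw=[16.8000 11.2000]
After op 4 tick(3): ref=17.0000 raw=[20.4000 13.6000]
Wrap final raw readings (mod 60): 20.4000 mod 60 = 20.4000; 13.6000 mod 60 = 13.6000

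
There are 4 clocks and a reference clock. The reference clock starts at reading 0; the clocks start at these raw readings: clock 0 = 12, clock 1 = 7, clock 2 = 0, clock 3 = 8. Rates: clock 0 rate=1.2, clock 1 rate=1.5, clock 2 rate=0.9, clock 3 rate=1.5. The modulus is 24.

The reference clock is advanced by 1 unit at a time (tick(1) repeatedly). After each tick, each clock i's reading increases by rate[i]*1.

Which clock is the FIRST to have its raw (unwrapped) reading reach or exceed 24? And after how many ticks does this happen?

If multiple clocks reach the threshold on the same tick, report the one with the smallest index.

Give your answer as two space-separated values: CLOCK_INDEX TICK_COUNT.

Answer: 0 10

Derivation:
clock 0: start=12, rate=1.2, needs 24-12 = 12; ticks = ceil(12/1.2) = ceil(10.0000) = 10; reading at tick 10 = 12 + 1.2*10 = 24.0000
clock 1: start=7, rate=1.5, needs 24-7 = 17; ticks = ceil(17/1.5) = ceil(11.3333) = 12; reading at tick 12 = 7 + 1.5*12 = 25.0000
clock 2: start=0, rate=0.9, needs 24-0 = 24; ticks = ceil(24/0.9) = ceil(26.6667) = 27; reading at tick 27 = 0 + 0.9*27 = 24.3000
clock 3: start=8, rate=1.5, needs 24-8 = 16; ticks = ceil(16/1.5) = ceil(10.6667) = 11; reading at tick 11 = 8 + 1.5*11 = 24.5000
Minimum tick count = 10; winners = [0]; smallest index = 0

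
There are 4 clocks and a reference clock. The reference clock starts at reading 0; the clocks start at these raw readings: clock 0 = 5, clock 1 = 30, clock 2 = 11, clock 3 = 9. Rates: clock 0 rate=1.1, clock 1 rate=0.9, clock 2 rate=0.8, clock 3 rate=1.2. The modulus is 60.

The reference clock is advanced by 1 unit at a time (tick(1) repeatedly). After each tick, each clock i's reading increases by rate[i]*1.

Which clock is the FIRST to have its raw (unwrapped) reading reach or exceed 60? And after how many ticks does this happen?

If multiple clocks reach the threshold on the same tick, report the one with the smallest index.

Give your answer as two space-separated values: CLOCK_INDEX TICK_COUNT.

clock 0: start=5, rate=1.1, needs 60-5 = 55; ticks = ceil(55/1.1) = ceil(50.0000) = 50; reading at tick 50 = 5 + 1.1*50 = 60.0000
clock 1: start=30, rate=0.9, needs 60-30 = 30; ticks = ceil(30/0.9) = ceil(33.3333) = 34; reading at tick 34 = 30 + 0.9*34 = 60.6000
clock 2: start=11, rate=0.8, needs 60-11 = 49; ticks = ceil(49/0.8) = ceil(61.2500) = 62; reading at tick 62 = 11 + 0.8*62 = 60.6000
clock 3: start=9, rate=1.2, needs 60-9 = 51; ticks = ceil(51/1.2) = ceil(42.5000) = 43; reading at tick 43 = 9 + 1.2*43 = 60.6000
Minimum tick count = 34; winners = [1]; smallest index = 1

Answer: 1 34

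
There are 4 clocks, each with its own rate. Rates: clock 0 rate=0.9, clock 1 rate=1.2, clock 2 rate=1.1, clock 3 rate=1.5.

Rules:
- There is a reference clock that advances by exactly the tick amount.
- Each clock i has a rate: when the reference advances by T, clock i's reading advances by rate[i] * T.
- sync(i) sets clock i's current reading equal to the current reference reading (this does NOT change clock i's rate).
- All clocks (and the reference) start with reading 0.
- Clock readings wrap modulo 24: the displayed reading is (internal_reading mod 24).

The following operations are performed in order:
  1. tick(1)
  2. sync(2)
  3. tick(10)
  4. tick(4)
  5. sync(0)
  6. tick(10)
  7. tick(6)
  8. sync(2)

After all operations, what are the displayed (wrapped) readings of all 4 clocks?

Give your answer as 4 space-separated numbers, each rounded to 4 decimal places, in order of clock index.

Answer: 5.4000 13.2000 7.0000 22.5000

Derivation:
After op 1 tick(1): ref=1.0000 raw=[0.9000 1.2000 1.1000 1.5000]
After op 2 sync(2): ref=1.0000 raw=[0.9000 1.2000 1.0000 1.5000]
After op 3 tick(10): ref=11.0000 raw=[9.9000 13.2000 12.0000 16.5000]
After op 4 tick(4): ref=15.0000 raw=[13.5000 18.0000 16.4000 22.5000]
After op 5 sync(0): ref=15.0000 raw=[15.0000 18.0000 16.4000 22.5000]
After op 6 tick(10): ref=25.0000 raw=[24.0000 30.0000 27.4000 37.5000]
After op 7 tick(6): ref=31.0000 raw=[29.4000 37.2000 34.0000 46.5000]
After op 8 sync(2): ref=31.0000 raw=[29.4000 37.2000 31.0000 46.5000]
Wrap final raw readings (mod 24): 29.4000 mod 24 = 5.4000; 37.2000 mod 24 = 13.2000; 31.0000 mod 24 = 7.0000; 46.5000 mod 24 = 22.5000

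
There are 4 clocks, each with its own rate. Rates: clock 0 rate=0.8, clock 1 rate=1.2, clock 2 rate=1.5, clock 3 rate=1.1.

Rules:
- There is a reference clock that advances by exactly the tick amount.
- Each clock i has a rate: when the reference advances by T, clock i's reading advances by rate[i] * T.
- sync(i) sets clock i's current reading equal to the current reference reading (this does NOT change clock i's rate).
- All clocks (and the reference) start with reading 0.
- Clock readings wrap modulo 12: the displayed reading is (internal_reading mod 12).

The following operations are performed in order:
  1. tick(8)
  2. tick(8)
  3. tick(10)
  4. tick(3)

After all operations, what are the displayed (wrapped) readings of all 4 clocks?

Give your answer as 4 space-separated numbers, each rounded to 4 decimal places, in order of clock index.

After op 1 tick(8): ref=8.0000 raw=[6.4000 9.6000 12.0000 8.8000]
After op 2 tick(8): ref=16.0000 raw=[12.8000 19.2000 24.0000 17.6000]
After op 3 tick(10): ref=26.0000 raw=[20.8000 31.2000 39.0000 28.6000]
After op 4 tick(3): ref=29.0000 raw=[23.2000 34.8000 43.5000 31.9000]
Wrap final raw readings (mod 12): 23.2000 mod 12 = 11.2000; 34.8000 mod 12 = 10.8000; 43.5000 mod 12 = 7.5000; 31.9000 mod 12 = 7.9000

Answer: 11.2000 10.8000 7.5000 7.9000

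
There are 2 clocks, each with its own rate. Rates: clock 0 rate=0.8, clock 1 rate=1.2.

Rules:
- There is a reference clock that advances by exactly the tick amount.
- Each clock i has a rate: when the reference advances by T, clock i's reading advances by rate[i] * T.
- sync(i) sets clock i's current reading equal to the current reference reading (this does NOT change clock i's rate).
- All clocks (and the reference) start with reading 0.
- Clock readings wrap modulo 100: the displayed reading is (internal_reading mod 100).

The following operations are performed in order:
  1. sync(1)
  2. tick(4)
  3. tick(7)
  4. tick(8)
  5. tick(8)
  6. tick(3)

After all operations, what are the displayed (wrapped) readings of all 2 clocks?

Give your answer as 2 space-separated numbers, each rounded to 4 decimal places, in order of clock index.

Answer: 24.0000 36.0000

Derivation:
After op 1 sync(1): ref=0.0000 raw=[0.0000 0.0000]
After op 2 tick(4): ref=4.0000 raw=[3.2000 4.8000]
After op 3 tick(7): ref=11.0000 raw=[8.8000 13.2000]
After op 4 tick(8): ref=19.0000 raw=[15.2000 22.8000]
After op 5 tick(8): ref=27.0000 raw=[21.6000 32.4000]
After op 6 tick(3): ref=30.0000 raw=[24.0000 36.0000]
Wrap final raw readings (mod 100): 24.0000 mod 100 = 24.0000; 36.0000 mod 100 = 36.0000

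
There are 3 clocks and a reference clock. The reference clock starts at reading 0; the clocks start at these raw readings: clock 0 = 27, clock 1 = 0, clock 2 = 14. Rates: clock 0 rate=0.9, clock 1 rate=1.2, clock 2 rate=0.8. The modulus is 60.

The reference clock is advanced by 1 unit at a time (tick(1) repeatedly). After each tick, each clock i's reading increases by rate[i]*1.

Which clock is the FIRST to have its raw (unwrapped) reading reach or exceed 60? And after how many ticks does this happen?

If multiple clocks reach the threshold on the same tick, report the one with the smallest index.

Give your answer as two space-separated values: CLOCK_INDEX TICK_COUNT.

Answer: 0 37

Derivation:
clock 0: start=27, rate=0.9, needs 60-27 = 33; ticks = ceil(33/0.9) = ceil(36.6667) = 37; reading at tick 37 = 27 + 0.9*37 = 60.3000
clock 1: start=0, rate=1.2, needs 60-0 = 60; ticks = ceil(60/1.2) = ceil(50.0000) = 50; reading at tick 50 = 0 + 1.2*50 = 60.0000
clock 2: start=14, rate=0.8, needs 60-14 = 46; ticks = ceil(46/0.8) = ceil(57.5000) = 58; reading at tick 58 = 14 + 0.8*58 = 60.4000
Minimum tick count = 37; winners = [0]; smallest index = 0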